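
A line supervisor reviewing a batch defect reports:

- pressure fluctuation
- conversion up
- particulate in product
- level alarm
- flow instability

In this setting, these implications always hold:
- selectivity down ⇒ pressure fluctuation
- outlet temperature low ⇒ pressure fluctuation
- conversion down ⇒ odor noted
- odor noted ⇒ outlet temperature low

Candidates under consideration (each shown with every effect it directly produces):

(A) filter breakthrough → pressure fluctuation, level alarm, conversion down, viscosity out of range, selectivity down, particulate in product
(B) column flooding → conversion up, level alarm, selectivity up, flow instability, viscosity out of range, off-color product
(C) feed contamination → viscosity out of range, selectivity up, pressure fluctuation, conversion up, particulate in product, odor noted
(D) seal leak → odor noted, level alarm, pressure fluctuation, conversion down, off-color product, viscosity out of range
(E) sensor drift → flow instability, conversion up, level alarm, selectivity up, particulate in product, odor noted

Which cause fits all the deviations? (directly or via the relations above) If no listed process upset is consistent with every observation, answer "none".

E

Per-candidate check:
(A) filter breakthrough — fails on conversion up, flow instability (predicts conversion down, not conversion up)
(B) column flooding — does not account for pressure fluctuation, particulate in product
(C) feed contamination — pressure fluctuation yes; conversion up yes; particulate in product yes; level alarm NO; flow instability NO
(D) seal leak — pressure fluctuation yes; conversion up NO; particulate in product NO; level alarm yes; flow instability NO
(E) sensor drift — accounts for every observation (pressure fluctuation via odor noted → outlet temperature low → pressure fluctuation)
(E) alone accounts for all the evidence.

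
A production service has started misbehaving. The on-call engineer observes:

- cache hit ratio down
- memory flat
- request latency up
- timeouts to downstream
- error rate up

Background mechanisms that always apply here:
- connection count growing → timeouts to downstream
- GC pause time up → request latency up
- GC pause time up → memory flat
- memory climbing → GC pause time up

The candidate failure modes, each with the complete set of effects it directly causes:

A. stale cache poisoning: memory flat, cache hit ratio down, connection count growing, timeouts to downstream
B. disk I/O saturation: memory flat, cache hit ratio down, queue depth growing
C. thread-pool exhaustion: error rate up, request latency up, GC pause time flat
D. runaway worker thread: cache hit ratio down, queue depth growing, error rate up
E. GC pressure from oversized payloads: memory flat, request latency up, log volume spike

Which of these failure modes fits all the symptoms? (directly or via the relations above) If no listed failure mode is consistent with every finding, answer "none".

none

Checking each candidate against the observations:
(A) stale cache poisoning — does not account for request latency up, error rate up
(B) disk I/O saturation — cache hit ratio down +; memory flat +; request latency up -; timeouts to downstream -; error rate up -
(C) thread-pool exhaustion — does not account for cache hit ratio down, memory flat, timeouts to downstream
(D) runaway worker thread — does not account for memory flat, request latency up, timeouts to downstream
(E) GC pressure from oversized payloads — cache hit ratio down -; memory flat +; request latency up +; timeouts to downstream -; error rate up -
None of the listed candidates fits everything.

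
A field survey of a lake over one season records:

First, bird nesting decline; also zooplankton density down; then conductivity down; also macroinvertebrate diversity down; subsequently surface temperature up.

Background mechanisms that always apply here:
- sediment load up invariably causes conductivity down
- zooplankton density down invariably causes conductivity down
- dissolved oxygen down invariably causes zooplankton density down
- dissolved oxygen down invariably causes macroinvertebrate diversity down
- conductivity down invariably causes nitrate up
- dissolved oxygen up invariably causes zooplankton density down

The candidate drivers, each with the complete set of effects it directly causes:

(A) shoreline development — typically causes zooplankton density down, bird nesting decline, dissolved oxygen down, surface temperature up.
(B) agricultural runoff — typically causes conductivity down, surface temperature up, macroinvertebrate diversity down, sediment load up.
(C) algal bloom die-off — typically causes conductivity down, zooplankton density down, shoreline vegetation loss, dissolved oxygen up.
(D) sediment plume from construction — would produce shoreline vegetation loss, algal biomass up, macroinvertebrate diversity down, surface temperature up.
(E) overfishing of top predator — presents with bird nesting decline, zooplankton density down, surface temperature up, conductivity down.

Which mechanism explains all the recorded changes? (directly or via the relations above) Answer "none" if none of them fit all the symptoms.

Testing each hypothesis:
(A) shoreline development — bird nesting decline match; zooplankton density down match; conductivity down match (through zooplankton density down → conductivity down); macroinvertebrate diversity down match (through dissolved oxygen down → macroinvertebrate diversity down); surface temperature up match
(B) agricultural runoff — does not account for bird nesting decline, zooplankton density down
(C) algal bloom die-off — does not account for bird nesting decline, macroinvertebrate diversity down, surface temperature up
(D) sediment plume from construction — bird nesting decline miss; zooplankton density down miss; conductivity down miss; macroinvertebrate diversity down match; surface temperature up match
(E) overfishing of top predator — bird nesting decline match; zooplankton density down match; conductivity down match; macroinvertebrate diversity down miss; surface temperature up match
(A) alone accounts for all the evidence.

A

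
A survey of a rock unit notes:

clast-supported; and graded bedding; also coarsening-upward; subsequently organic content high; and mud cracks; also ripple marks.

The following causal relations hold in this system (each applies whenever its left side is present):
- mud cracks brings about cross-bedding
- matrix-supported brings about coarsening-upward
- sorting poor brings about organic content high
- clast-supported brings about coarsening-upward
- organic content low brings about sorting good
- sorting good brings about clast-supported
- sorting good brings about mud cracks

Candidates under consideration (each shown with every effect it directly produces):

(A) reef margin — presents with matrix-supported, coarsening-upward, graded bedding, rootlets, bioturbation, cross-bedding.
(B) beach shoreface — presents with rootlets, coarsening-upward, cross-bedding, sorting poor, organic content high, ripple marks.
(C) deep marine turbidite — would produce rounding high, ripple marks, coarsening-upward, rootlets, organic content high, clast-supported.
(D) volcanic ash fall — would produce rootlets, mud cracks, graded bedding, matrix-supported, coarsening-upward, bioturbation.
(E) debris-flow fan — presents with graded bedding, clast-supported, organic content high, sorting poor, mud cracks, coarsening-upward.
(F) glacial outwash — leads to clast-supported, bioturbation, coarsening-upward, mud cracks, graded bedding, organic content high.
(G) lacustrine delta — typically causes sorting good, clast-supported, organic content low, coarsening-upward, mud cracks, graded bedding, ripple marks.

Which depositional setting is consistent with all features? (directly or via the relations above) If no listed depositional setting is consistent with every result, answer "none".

Per-candidate check:
(A) reef margin — fails on clast-supported, organic content high, mud cracks, ripple marks (predicts matrix-supported, not clast-supported)
(B) beach shoreface — clast-supported NO; graded bedding NO; coarsening-upward yes; organic content high yes; mud cracks NO; ripple marks yes
(C) deep marine turbidite — does not account for graded bedding, mud cracks
(D) volcanic ash fall — fails on clast-supported, organic content high, ripple marks (predicts matrix-supported, not clast-supported)
(E) debris-flow fan — does not account for ripple marks
(F) glacial outwash — does not account for ripple marks
(G) lacustrine delta — fails on organic content high (predicts organic content low, not organic content high)
No candidate is consistent with all observations.

none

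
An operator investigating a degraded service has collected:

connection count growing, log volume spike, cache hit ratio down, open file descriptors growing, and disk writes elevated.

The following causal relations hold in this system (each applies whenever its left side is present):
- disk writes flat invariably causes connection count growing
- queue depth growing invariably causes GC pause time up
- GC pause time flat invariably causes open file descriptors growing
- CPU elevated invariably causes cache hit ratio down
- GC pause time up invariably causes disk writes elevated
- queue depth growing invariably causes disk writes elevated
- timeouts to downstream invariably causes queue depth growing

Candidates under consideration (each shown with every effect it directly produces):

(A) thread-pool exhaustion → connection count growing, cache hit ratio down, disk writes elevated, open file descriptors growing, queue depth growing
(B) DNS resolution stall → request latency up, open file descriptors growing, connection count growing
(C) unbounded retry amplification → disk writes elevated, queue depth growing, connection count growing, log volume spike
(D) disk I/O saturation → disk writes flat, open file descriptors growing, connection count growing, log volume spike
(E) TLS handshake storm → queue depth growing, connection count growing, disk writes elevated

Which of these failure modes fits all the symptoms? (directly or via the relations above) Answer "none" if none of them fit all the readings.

none

Checking each candidate against the observations:
(A) thread-pool exhaustion — connection count growing yes; log volume spike NO; cache hit ratio down yes; open file descriptors growing yes; disk writes elevated yes
(B) DNS resolution stall — does not account for log volume spike, cache hit ratio down, disk writes elevated
(C) unbounded retry amplification — connection count growing yes; log volume spike yes; cache hit ratio down NO; open file descriptors growing NO; disk writes elevated yes
(D) disk I/O saturation — fails on cache hit ratio down, disk writes elevated (predicts disk writes flat, not disk writes elevated)
(E) TLS handshake storm — connection count growing yes; log volume spike NO; cache hit ratio down NO; open file descriptors growing NO; disk writes elevated yes
None of the listed candidates fits everything.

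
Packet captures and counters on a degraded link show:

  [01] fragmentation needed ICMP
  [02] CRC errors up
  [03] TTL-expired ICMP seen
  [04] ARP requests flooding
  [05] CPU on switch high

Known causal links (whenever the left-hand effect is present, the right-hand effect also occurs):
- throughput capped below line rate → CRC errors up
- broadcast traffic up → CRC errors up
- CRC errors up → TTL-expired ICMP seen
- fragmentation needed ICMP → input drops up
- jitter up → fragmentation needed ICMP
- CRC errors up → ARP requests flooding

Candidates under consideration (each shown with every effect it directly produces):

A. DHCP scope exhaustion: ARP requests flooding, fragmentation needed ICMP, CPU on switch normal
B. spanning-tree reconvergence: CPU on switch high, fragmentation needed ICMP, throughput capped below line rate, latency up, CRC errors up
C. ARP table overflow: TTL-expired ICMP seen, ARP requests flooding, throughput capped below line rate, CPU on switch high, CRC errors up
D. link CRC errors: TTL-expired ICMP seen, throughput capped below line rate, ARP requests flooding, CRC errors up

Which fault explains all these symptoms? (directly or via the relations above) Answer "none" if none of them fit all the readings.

Testing each hypothesis:
(A) DHCP scope exhaustion — fails on CRC errors up, TTL-expired ICMP seen, CPU on switch high (predicts CPU on switch normal, not CPU on switch high)
(B) spanning-tree reconvergence — fragmentation needed ICMP +; CRC errors up +; TTL-expired ICMP seen + (by CRC errors up → TTL-expired ICMP seen); ARP requests flooding + (by CRC errors up → ARP requests flooding); CPU on switch high +
(C) ARP table overflow — fragmentation needed ICMP -; CRC errors up +; TTL-expired ICMP seen +; ARP requests flooding +; CPU on switch high +
(D) link CRC errors — fragmentation needed ICMP -; CRC errors up +; TTL-expired ICMP seen +; ARP requests flooding +; CPU on switch high -
(B) alone accounts for all the evidence.

B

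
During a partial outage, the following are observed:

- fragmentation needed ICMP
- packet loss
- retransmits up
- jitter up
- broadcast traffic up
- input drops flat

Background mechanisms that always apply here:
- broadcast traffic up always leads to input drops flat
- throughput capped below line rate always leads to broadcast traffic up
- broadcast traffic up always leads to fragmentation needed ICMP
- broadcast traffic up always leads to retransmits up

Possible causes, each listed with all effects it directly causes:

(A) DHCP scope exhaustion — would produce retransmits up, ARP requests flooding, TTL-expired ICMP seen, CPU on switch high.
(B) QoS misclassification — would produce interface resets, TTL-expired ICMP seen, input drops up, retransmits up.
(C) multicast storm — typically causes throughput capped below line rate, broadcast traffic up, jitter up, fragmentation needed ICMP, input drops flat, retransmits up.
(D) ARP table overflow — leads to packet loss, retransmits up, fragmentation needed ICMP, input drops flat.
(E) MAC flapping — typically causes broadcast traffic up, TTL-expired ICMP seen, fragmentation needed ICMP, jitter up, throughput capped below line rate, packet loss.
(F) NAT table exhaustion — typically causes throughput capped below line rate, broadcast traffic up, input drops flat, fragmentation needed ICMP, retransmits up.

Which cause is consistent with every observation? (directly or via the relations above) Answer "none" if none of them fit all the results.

E

For each candidate, compare predicted effects to what was observed:
(A) DHCP scope exhaustion — fragmentation needed ICMP -; packet loss -; retransmits up +; jitter up -; broadcast traffic up -; input drops flat -
(B) QoS misclassification — fragmentation needed ICMP -; packet loss -; retransmits up +; jitter up -; broadcast traffic up -; input drops flat -
(C) multicast storm — fragmentation needed ICMP +; packet loss -; retransmits up +; jitter up +; broadcast traffic up +; input drops flat +
(D) ARP table overflow — fragmentation needed ICMP +; packet loss +; retransmits up +; jitter up -; broadcast traffic up -; input drops flat +
(E) MAC flapping — accounts for every observation (retransmits up via broadcast traffic up → retransmits up)
(F) NAT table exhaustion — fragmentation needed ICMP +; packet loss -; retransmits up +; jitter up -; broadcast traffic up +; input drops flat +
Only (E) is consistent with every observation.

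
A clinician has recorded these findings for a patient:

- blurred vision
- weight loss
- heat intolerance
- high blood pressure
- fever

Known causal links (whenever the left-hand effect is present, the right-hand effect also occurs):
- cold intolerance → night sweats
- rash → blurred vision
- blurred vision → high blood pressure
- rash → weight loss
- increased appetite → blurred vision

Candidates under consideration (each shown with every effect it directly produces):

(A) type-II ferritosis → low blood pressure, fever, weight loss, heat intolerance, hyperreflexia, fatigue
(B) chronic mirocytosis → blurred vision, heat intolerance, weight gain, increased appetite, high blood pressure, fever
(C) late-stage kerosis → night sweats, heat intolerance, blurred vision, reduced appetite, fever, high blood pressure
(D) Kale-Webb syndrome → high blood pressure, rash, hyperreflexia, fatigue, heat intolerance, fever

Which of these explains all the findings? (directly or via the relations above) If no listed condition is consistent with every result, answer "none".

D

Checking each candidate against the observations:
(A) type-II ferritosis — blurred vision ✗; weight loss ✓; heat intolerance ✓; high blood pressure ✗; fever ✓
(B) chronic mirocytosis — fails on weight loss (predicts weight gain, not weight loss)
(C) late-stage kerosis — blurred vision ✓; weight loss ✗; heat intolerance ✓; high blood pressure ✓; fever ✓
(D) Kale-Webb syndrome — blurred vision ✓ (by rash → blurred vision); weight loss ✓ (by rash → weight loss); heat intolerance ✓; high blood pressure ✓; fever ✓
(D) alone accounts for all the evidence.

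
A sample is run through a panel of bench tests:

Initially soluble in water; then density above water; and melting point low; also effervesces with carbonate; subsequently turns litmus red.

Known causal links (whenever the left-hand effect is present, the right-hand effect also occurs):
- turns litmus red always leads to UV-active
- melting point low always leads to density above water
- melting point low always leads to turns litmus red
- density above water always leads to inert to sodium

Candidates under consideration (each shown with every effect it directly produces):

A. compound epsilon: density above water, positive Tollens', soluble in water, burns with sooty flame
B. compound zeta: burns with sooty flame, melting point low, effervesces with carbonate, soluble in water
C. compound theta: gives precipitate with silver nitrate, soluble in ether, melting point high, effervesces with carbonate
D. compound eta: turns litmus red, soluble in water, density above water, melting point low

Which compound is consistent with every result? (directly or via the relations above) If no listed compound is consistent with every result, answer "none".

Testing each hypothesis:
(A) compound epsilon — soluble in water yes; density above water yes; melting point low NO; effervesces with carbonate NO; turns litmus red NO
(B) compound zeta — soluble in water yes; density above water yes (by melting point low → density above water); melting point low yes; effervesces with carbonate yes; turns litmus red yes (by melting point low → turns litmus red)
(C) compound theta — fails on soluble in water, density above water, melting point low, turns litmus red (predicts melting point high, not melting point low)
(D) compound eta — does not account for effervesces with carbonate
Only (B) is consistent with every observation.

B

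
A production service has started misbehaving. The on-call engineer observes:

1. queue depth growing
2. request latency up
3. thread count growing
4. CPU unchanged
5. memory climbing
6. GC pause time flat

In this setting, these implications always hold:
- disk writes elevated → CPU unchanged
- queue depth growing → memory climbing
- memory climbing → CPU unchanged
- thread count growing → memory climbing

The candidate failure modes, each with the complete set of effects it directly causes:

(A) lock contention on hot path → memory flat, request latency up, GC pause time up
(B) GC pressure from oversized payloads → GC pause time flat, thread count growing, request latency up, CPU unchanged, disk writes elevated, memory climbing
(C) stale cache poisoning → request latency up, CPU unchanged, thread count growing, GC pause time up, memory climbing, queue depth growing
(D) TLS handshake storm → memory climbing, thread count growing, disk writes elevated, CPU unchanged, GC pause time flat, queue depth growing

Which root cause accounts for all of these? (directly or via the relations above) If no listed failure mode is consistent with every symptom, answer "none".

Checking each candidate against the observations:
(A) lock contention on hot path — fails on queue depth growing, thread count growing, CPU unchanged, memory climbing, GC pause time flat (predicts memory flat, not memory climbing; predicts GC pause time up, not GC pause time flat)
(B) GC pressure from oversized payloads — queue depth growing ✗; request latency up ✓; thread count growing ✓; CPU unchanged ✓; memory climbing ✓; GC pause time flat ✓
(C) stale cache poisoning — fails on GC pause time flat (predicts GC pause time up, not GC pause time flat)
(D) TLS handshake storm — queue depth growing ✓; request latency up ✗; thread count growing ✓; CPU unchanged ✓; memory climbing ✓; GC pause time flat ✓
None of the listed candidates fits everything.

none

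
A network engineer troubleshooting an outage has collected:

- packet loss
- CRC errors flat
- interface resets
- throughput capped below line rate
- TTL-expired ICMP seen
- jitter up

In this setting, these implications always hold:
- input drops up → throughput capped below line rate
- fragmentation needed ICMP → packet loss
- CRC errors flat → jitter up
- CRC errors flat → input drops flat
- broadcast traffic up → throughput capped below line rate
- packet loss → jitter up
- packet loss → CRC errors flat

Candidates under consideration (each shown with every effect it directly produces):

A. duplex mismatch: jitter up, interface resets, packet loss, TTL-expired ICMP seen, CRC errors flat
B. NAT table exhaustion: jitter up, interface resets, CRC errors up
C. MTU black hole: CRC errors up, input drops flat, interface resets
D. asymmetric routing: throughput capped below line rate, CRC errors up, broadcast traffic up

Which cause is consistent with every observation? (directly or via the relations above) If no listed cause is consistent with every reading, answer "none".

none

Checking each candidate against the observations:
(A) duplex mismatch — packet loss yes; CRC errors flat yes; interface resets yes; throughput capped below line rate NO; TTL-expired ICMP seen yes; jitter up yes
(B) NAT table exhaustion — packet loss NO; CRC errors flat NO; interface resets yes; throughput capped below line rate NO; TTL-expired ICMP seen NO; jitter up yes
(C) MTU black hole — packet loss NO; CRC errors flat NO; interface resets yes; throughput capped below line rate NO; TTL-expired ICMP seen NO; jitter up NO
(D) asymmetric routing — packet loss NO; CRC errors flat NO; interface resets NO; throughput capped below line rate yes; TTL-expired ICMP seen NO; jitter up NO
No candidate is consistent with all observations.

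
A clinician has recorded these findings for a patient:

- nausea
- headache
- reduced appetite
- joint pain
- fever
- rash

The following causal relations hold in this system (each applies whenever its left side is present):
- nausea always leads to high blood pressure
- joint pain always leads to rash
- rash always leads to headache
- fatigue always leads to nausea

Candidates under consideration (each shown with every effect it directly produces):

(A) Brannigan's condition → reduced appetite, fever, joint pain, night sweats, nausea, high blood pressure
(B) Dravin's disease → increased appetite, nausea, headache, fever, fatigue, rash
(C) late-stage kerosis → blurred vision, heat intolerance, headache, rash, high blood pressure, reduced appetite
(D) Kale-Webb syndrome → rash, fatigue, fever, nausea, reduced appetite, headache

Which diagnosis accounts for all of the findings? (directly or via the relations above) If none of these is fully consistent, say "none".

Testing each hypothesis:
(A) Brannigan's condition — nausea +; headache + (by joint pain → rash → headache); reduced appetite +; joint pain +; fever +; rash + (by joint pain → rash)
(B) Dravin's disease — nausea +; headache +; reduced appetite -; joint pain -; fever +; rash +
(C) late-stage kerosis — nausea -; headache +; reduced appetite +; joint pain -; fever -; rash +
(D) Kale-Webb syndrome — nausea +; headache +; reduced appetite +; joint pain -; fever +; rash +
(A) is the only candidate with no mismatches.

A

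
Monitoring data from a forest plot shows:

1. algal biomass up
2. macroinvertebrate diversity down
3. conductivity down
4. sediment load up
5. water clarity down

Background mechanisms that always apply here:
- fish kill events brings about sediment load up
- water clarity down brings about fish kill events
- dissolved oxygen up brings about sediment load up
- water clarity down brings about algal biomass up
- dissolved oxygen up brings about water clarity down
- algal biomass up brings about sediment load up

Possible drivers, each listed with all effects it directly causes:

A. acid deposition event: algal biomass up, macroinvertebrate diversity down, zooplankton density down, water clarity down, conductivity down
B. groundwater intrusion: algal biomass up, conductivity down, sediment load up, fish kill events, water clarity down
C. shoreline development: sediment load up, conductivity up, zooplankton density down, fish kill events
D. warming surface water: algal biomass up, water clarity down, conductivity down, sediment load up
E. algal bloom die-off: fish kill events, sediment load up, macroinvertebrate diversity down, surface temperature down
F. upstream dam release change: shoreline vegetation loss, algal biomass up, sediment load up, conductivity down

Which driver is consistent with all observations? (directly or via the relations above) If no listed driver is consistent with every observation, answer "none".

A

Per-candidate check:
(A) acid deposition event — accounts for every observation (sediment load up by algal biomass up → sediment load up)
(B) groundwater intrusion — algal biomass up yes; macroinvertebrate diversity down NO; conductivity down yes; sediment load up yes; water clarity down yes
(C) shoreline development — algal biomass up NO; macroinvertebrate diversity down NO; conductivity down NO; sediment load up yes; water clarity down NO
(D) warming surface water — does not account for macroinvertebrate diversity down
(E) algal bloom die-off — algal biomass up NO; macroinvertebrate diversity down yes; conductivity down NO; sediment load up yes; water clarity down NO
(F) upstream dam release change — algal biomass up yes; macroinvertebrate diversity down NO; conductivity down yes; sediment load up yes; water clarity down NO
(A) is the only candidate with no mismatches.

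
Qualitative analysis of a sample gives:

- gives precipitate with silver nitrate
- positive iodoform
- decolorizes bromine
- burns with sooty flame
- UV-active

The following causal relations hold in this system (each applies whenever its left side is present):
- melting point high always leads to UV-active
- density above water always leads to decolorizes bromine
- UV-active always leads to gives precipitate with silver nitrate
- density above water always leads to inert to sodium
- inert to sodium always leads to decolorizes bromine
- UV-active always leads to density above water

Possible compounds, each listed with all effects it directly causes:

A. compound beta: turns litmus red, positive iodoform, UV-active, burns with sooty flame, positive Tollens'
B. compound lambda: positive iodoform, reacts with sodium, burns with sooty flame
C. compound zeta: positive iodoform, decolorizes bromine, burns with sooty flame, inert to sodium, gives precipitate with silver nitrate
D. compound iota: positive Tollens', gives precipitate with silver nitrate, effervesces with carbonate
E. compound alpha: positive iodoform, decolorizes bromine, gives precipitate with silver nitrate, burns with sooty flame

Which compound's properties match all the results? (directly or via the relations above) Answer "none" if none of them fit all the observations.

Per-candidate check:
(A) compound beta — gives precipitate with silver nitrate ✓ (by UV-active → gives precipitate with silver nitrate); positive iodoform ✓; decolorizes bromine ✓ (by UV-active → density above water → decolorizes bromine); burns with sooty flame ✓; UV-active ✓
(B) compound lambda — does not account for gives precipitate with silver nitrate, decolorizes bromine, UV-active
(C) compound zeta — does not account for UV-active
(D) compound iota — gives precipitate with silver nitrate ✓; positive iodoform ✗; decolorizes bromine ✗; burns with sooty flame ✗; UV-active ✗
(E) compound alpha — gives precipitate with silver nitrate ✓; positive iodoform ✓; decolorizes bromine ✓; burns with sooty flame ✓; UV-active ✗
(A) is the only candidate with no mismatches.

A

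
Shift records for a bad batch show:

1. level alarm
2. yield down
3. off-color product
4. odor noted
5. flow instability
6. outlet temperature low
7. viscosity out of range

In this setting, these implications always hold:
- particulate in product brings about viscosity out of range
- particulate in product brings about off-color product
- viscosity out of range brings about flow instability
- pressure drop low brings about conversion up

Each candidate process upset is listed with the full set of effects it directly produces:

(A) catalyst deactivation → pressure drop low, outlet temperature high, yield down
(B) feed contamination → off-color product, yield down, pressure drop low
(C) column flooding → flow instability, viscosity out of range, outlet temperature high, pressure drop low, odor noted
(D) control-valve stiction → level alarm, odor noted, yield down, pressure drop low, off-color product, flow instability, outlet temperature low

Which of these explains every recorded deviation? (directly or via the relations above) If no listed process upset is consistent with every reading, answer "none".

Testing each hypothesis:
(A) catalyst deactivation — level alarm miss; yield down match; off-color product miss; odor noted miss; flow instability miss; outlet temperature low miss; viscosity out of range miss
(B) feed contamination — level alarm miss; yield down match; off-color product match; odor noted miss; flow instability miss; outlet temperature low miss; viscosity out of range miss
(C) column flooding — level alarm miss; yield down miss; off-color product miss; odor noted match; flow instability match; outlet temperature low miss; viscosity out of range match
(D) control-valve stiction — level alarm match; yield down match; off-color product match; odor noted match; flow instability match; outlet temperature low match; viscosity out of range miss
Every candidate fails on at least one observation.

none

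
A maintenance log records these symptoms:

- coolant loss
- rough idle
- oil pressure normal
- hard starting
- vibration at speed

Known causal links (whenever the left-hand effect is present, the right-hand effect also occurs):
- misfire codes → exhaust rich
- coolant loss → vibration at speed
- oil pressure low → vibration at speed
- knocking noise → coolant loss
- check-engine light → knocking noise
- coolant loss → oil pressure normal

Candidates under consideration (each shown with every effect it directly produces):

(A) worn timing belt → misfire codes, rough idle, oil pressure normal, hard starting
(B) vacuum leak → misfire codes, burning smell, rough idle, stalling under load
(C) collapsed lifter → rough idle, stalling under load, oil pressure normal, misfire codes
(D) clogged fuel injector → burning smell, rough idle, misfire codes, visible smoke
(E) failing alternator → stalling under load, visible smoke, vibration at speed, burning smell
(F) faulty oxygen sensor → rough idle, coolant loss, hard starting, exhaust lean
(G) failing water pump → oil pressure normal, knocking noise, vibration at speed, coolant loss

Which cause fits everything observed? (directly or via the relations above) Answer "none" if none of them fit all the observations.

F

Testing each hypothesis:
(A) worn timing belt — coolant loss -; rough idle +; oil pressure normal +; hard starting +; vibration at speed -
(B) vacuum leak — does not account for coolant loss, oil pressure normal, hard starting, vibration at speed
(C) collapsed lifter — coolant loss -; rough idle +; oil pressure normal +; hard starting -; vibration at speed -
(D) clogged fuel injector — coolant loss -; rough idle +; oil pressure normal -; hard starting -; vibration at speed -
(E) failing alternator — does not account for coolant loss, rough idle, oil pressure normal, hard starting
(F) faulty oxygen sensor — coolant loss +; rough idle +; oil pressure normal + (via coolant loss → oil pressure normal); hard starting +; vibration at speed + (via coolant loss → vibration at speed)
(G) failing water pump — does not account for rough idle, hard starting
(F) is the only candidate with no mismatches.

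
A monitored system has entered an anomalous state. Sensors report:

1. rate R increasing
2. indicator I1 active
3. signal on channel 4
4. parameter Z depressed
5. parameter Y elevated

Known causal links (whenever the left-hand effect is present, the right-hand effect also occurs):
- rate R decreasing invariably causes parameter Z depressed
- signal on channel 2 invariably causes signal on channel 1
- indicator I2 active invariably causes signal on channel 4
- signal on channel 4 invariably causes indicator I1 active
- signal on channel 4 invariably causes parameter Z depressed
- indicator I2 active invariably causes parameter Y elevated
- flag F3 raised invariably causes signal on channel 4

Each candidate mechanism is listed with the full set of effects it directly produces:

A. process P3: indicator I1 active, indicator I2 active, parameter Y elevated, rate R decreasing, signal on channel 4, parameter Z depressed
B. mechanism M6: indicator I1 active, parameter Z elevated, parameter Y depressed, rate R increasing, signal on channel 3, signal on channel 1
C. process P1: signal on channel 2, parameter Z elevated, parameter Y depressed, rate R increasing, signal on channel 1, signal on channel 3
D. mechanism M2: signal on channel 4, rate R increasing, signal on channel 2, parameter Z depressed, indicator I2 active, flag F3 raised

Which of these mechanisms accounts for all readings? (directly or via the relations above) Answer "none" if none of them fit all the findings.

Per-candidate check:
(A) process P3 — rate R increasing miss; indicator I1 active match; signal on channel 4 match; parameter Z depressed match; parameter Y elevated match
(B) mechanism M6 — fails on signal on channel 4, parameter Z depressed, parameter Y elevated (predicts parameter Z elevated, not parameter Z depressed; predicts parameter Y depressed, not parameter Y elevated)
(C) process P1 — fails on indicator I1 active, signal on channel 4, parameter Z depressed, parameter Y elevated (predicts parameter Z elevated, not parameter Z depressed; predicts parameter Y depressed, not parameter Y elevated)
(D) mechanism M2 — accounts for every observation (indicator I1 active via signal on channel 4 → indicator I1 active)
(D) alone accounts for all the evidence.

D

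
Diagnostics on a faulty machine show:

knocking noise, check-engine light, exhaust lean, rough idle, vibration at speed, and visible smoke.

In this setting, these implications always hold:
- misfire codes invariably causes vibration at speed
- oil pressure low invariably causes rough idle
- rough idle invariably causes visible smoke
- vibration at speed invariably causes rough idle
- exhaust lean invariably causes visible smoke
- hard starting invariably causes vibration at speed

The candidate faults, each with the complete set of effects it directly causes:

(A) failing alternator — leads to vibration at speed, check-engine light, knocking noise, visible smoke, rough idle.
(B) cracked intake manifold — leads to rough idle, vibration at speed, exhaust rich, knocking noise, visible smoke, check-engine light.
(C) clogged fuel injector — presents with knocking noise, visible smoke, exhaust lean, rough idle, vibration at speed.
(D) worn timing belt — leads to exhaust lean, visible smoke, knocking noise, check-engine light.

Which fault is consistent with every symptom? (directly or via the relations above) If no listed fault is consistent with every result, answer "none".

none

Testing each hypothesis:
(A) failing alternator — knocking noise +; check-engine light +; exhaust lean -; rough idle +; vibration at speed +; visible smoke +
(B) cracked intake manifold — fails on exhaust lean (predicts exhaust rich, not exhaust lean)
(C) clogged fuel injector — does not account for check-engine light
(D) worn timing belt — knocking noise +; check-engine light +; exhaust lean +; rough idle -; vibration at speed -; visible smoke +
Every candidate fails on at least one observation.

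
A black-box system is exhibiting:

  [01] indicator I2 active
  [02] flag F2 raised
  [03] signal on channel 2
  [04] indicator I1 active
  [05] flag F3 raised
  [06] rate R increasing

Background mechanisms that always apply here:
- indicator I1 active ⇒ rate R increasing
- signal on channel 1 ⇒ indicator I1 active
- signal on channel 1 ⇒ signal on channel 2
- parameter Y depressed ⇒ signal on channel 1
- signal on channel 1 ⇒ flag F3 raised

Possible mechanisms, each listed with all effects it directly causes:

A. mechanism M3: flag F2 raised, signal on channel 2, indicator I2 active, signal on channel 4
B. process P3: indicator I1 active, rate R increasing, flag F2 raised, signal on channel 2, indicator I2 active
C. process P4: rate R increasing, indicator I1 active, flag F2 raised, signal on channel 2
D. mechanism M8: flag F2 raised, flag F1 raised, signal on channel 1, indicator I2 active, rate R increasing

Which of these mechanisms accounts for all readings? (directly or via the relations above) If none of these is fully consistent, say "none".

For each candidate, compare predicted effects to what was observed:
(A) mechanism M3 — indicator I2 active +; flag F2 raised +; signal on channel 2 +; indicator I1 active -; flag F3 raised -; rate R increasing -
(B) process P3 — does not account for flag F3 raised
(C) process P4 — indicator I2 active -; flag F2 raised +; signal on channel 2 +; indicator I1 active +; flag F3 raised -; rate R increasing +
(D) mechanism M8 — indicator I2 active +; flag F2 raised +; signal on channel 2 + (by signal on channel 1 → signal on channel 2); indicator I1 active + (by signal on channel 1 → indicator I1 active); flag F3 raised + (by signal on channel 1 → flag F3 raised); rate R increasing +
Only (D) is consistent with every observation.

D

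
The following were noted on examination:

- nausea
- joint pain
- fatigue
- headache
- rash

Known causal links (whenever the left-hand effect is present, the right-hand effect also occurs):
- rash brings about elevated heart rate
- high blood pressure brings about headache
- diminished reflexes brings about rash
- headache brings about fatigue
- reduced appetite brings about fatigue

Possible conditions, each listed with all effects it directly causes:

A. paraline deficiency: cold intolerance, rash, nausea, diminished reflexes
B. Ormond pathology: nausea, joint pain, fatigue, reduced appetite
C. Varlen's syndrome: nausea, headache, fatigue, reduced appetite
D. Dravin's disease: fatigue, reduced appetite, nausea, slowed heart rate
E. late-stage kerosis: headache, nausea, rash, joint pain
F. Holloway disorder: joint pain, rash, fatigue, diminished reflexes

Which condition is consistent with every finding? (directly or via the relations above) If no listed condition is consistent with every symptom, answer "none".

E

Per-candidate check:
(A) paraline deficiency — does not account for joint pain, fatigue, headache
(B) Ormond pathology — nausea ✓; joint pain ✓; fatigue ✓; headache ✗; rash ✗
(C) Varlen's syndrome — does not account for joint pain, rash
(D) Dravin's disease — nausea ✓; joint pain ✗; fatigue ✓; headache ✗; rash ✗
(E) late-stage kerosis — nausea ✓; joint pain ✓; fatigue ✓ (through headache → fatigue); headache ✓; rash ✓
(F) Holloway disorder — nausea ✗; joint pain ✓; fatigue ✓; headache ✗; rash ✓
(E) alone accounts for all the evidence.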